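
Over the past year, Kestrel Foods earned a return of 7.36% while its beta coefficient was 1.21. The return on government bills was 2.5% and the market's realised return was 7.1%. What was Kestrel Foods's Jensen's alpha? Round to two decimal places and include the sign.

-0.71%

Market excess return = 7.1% − 2.5% = 4.60%
CAPM benchmark = R_f + β(R_m − R_f) = 2.5% + 1.21 × 4.6% = 8.0660%
α = actual − benchmark = 7.36% − 8.0660% = -0.71%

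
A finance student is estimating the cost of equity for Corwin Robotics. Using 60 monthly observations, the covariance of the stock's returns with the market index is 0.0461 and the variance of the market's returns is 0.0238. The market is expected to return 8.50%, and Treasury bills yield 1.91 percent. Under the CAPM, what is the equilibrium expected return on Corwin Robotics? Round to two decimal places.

β = Cov(R_i, R_m) / Var(R_m) = 0.0461 / 0.0238 = 1.9370
MRP = 8.50% − 1.91% = 6.59%
E(R) = R_f + β × MRP = 1.91% + 1.9370 × 6.59% = 14.67%

14.67%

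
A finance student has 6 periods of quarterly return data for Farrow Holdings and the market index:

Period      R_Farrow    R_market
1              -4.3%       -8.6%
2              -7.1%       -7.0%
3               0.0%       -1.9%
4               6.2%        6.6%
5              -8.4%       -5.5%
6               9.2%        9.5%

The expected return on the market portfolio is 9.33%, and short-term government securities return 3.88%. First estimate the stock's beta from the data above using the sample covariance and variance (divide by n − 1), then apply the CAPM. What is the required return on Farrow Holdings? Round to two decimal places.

Mean R_i = (-4.3 − 7.1 + 0.0 + 6.2 − 8.4 + 9.2) / 6 = -0.7333%
Mean R_m = (-8.6 − 7.0 − 1.9 + 6.6 − 5.5 + 9.5) / 6 = -1.1500%
Σ(R_i − R̄_i)(R_m − R̄_m) = 256.1400  ⇒  Cov = 256.1400 / 5 = 51.2280
Σ(R_m − R̄_m)² = 282.6950  ⇒  Var(R_m) = 282.6950 / 5 = 56.5390
β = Cov / Var(R_m) = 51.2280 / 56.5390 = 0.9061
MRP = 9.33% − 3.88% = 5.45%
E(R) = R_f + β × MRP = 3.88% + 0.9061 × 5.45% = 8.82%

8.82%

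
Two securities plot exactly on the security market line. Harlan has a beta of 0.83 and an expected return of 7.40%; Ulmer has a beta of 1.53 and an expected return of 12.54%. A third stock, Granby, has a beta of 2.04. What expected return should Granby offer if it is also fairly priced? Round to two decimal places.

16.28%

MRP (SML slope) = (12.54% − 7.40%) / (1.53 − 0.83) = 5.14% / 0.70 = 7.3429%
R_f (intercept) = 7.40% − 0.83 × 7.3429% = 1.3054%
E(R_Granby) = R_f + β × MRP = 1.3054% + 2.04 × 7.3429% = 16.28%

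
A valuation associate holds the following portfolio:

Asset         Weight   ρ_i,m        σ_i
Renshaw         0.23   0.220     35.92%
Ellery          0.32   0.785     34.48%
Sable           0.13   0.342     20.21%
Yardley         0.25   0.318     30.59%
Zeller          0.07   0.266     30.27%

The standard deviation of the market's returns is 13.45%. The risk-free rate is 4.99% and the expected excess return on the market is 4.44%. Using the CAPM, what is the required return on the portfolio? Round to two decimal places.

β_Renshaw = 0.220 × 35.92% / 13.45% = 0.5875
β_Ellery = 0.785 × 34.48% / 13.45% = 2.0124
β_Sable = 0.342 × 20.21% / 13.45% = 0.5139
β_Yardley = 0.318 × 30.59% / 13.45% = 0.7232
β_Zeller = 0.266 × 30.27% / 13.45% = 0.5986
β_P = Σ w_i β_i = 0.23×0.5875 + 0.32×2.0124 + 0.13×0.5139 + 0.25×0.7232 + 0.07×0.5986 = 1.0686
E(R_P) = R_f + β_P × MRP = 4.99% + 1.0686 × 4.44% = 9.73%

9.73%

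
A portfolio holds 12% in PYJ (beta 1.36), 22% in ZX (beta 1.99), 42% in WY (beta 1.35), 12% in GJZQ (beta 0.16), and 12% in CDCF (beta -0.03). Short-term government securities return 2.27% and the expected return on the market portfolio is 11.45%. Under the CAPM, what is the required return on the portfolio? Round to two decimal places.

13.14%

β_P = Σ w_i β_i = 0.12×1.36 + 0.22×1.99 + 0.42×1.35 + 0.12×0.16 + 0.12×-0.03 = 1.1836
MRP = 11.45% − 2.27% = 9.18%
E(R_P) = R_f + β_P × MRP = 2.27% + 1.1836 × 9.18% = 13.14%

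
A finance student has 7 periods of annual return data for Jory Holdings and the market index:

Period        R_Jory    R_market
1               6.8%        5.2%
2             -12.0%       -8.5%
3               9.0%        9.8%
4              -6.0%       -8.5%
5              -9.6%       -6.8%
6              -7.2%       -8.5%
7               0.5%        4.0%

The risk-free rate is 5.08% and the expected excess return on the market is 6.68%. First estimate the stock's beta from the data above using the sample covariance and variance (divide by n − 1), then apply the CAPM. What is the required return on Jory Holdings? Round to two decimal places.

11.64%

Mean R_i = (6.8 − 12.0 + 9.0 − 6.0 − 9.6 − 7.2 + 0.5) / 7 = -2.6429%
Mean R_m = (5.2 − 8.5 + 9.8 − 8.5 − 6.8 − 8.5 + 4.0) / 7 = -1.9000%
Σ(R_i − R̄_i)(R_m − R̄_m) = 369.8900  ⇒  Cov = 369.8900 / 6 = 61.6483
Σ(R_m − R̄_m)² = 376.8000  ⇒  Var(R_m) = 376.8000 / 6 = 62.8000
β = Cov / Var(R_m) = 61.6483 / 62.8000 = 0.9817
E(R) = R_f + β × MRP = 5.08% + 0.9817 × 6.68% = 11.64%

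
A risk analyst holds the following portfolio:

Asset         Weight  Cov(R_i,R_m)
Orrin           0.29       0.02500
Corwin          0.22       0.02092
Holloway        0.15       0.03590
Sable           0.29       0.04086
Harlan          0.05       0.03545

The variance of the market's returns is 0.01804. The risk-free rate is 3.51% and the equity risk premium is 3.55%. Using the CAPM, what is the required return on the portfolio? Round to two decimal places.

β_Orrin = 0.02500 / 0.01804 = 1.3858
β_Corwin = 0.02092 / 0.01804 = 1.1596
β_Holloway = 0.03590 / 0.01804 = 1.9900
β_Sable = 0.04086 / 0.01804 = 2.2650
β_Harlan = 0.03545 / 0.01804 = 1.9651
β_P = Σ w_i β_i = 0.29×1.3858 + 0.22×1.1596 + 0.15×1.9900 + 0.29×2.2650 + 0.05×1.9651 = 1.7106
E(R_P) = R_f + β_P × MRP = 3.51% + 1.7106 × 3.55% = 9.58%

9.58%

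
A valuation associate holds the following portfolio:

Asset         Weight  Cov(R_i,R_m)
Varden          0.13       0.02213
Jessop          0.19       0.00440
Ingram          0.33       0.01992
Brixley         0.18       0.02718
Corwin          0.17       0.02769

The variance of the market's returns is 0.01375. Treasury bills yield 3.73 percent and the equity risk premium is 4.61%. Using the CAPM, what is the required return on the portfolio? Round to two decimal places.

β_Varden = 0.02213 / 0.01375 = 1.6095
β_Jessop = 0.00440 / 0.01375 = 0.3200
β_Ingram = 0.01992 / 0.01375 = 1.4487
β_Brixley = 0.02718 / 0.01375 = 1.9767
β_Corwin = 0.02769 / 0.01375 = 2.0138
β_P = Σ w_i β_i = 0.13×1.6095 + 0.19×0.3200 + 0.33×1.4487 + 0.18×1.9767 + 0.17×2.0138 = 1.4463
E(R_P) = R_f + β_P × MRP = 3.73% + 1.4463 × 4.61% = 10.40%

10.40%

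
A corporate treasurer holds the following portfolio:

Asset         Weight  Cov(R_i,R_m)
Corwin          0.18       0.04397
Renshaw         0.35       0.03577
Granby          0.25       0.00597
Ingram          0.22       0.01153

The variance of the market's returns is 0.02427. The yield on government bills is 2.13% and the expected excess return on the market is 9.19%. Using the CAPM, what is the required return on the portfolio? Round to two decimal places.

11.39%

β_Corwin = 0.04397 / 0.02427 = 1.8117
β_Renshaw = 0.03577 / 0.02427 = 1.4738
β_Granby = 0.00597 / 0.02427 = 0.2460
β_Ingram = 0.01153 / 0.02427 = 0.4751
β_P = Σ w_i β_i = 0.18×1.8117 + 0.35×1.4738 + 0.25×0.2460 + 0.22×0.4751 = 1.0080
E(R_P) = R_f + β_P × MRP = 2.13% + 1.0080 × 9.19% = 11.39%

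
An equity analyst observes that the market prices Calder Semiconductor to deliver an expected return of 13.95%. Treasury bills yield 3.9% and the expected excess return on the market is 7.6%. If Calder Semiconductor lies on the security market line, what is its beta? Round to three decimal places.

β = (E(R) − R_f) / MRP = (13.95% − 3.9%) / 7.6% = 10.05% / 7.6% = 1.322

1.322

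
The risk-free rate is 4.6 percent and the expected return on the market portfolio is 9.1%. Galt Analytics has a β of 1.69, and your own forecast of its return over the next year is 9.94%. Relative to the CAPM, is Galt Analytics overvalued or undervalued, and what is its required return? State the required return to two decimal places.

Overvalued; required return 12.21%

MRP = 9.1% − 4.6% = 4.50%
Required return = R_f + β·MRP = 4.6% + 1.69 × 4.5% = 12.21%
Forecast 9.94% < required 12.21% → the stock plots below the SML → overvalued.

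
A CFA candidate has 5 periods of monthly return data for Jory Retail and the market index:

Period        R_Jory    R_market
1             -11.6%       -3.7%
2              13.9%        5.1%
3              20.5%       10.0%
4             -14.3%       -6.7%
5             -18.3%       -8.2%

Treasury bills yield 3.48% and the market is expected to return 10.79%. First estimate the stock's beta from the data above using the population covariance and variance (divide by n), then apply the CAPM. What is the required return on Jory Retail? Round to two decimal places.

Mean R_i = (-11.6 + 13.9 + 20.5 − 14.3 − 18.3) / 5 = -1.9600%
Mean R_m = (-3.7 + 5.1 + 10.0 − 6.7 − 8.2) / 5 = -0.7000%
Σ(R_i − R̄_i)(R_m − R̄_m) = 557.8200  ⇒  Cov = 557.8200 / 5 = 111.5640
Σ(R_m − R̄_m)² = 249.3800  ⇒  Var(R_m) = 249.3800 / 5 = 49.8760
β = Cov / Var(R_m) = 111.5640 / 49.8760 = 2.2368
MRP = 10.79% − 3.48% = 7.31%
E(R) = R_f + β × MRP = 3.48% + 2.2368 × 7.31% = 19.83%

19.83%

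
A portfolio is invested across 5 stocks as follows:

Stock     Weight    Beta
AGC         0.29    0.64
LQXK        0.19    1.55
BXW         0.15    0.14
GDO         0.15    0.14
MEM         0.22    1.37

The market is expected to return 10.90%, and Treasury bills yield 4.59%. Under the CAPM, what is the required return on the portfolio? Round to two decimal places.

9.79%

β_P = Σ w_i β_i = 0.29×0.64 + 0.19×1.55 + 0.15×0.14 + 0.15×0.14 + 0.22×1.37 = 0.8235
MRP = 10.90% − 4.59% = 6.31%
E(R_P) = R_f + β_P × MRP = 4.59% + 0.8235 × 6.31% = 9.79%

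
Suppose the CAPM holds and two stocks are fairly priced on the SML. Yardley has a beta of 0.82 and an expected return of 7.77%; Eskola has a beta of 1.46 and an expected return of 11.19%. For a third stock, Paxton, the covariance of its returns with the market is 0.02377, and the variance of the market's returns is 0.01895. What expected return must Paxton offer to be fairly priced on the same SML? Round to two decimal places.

10.09%

MRP = (11.19% − 7.77%) / (1.46 − 0.82) = 5.3438%
R_f = 7.77% − 0.82 × 5.3438% = 3.3881%
β_Paxton = Cov / Var(R_m) = 0.02377 / 0.01895 = 1.2544
E(R_Paxton) = R_f + β × MRP = 3.3881% + 1.2544 × 5.3438% = 10.09%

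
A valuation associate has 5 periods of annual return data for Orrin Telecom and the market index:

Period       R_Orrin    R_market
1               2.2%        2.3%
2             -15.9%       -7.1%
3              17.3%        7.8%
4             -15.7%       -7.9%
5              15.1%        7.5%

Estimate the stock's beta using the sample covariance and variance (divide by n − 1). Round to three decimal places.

Mean R_i = (2.2 − 15.9 + 17.3 − 15.7 + 15.1) / 5 = 0.6000%
Mean R_m = (2.3 − 7.1 + 7.8 − 7.9 + 7.5) / 5 = 0.5200%
Σ(R_i − R̄_i)(R_m − R̄_m) = 488.6100  ⇒  Cov = 488.6100 / 4 = 122.1525
Σ(R_m − R̄_m)² = 233.8480  ⇒  Var(R_m) = 233.8480 / 4 = 58.4620
β = Cov / Var(R_m) = 122.1525 / 58.4620 = 2.0894

2.089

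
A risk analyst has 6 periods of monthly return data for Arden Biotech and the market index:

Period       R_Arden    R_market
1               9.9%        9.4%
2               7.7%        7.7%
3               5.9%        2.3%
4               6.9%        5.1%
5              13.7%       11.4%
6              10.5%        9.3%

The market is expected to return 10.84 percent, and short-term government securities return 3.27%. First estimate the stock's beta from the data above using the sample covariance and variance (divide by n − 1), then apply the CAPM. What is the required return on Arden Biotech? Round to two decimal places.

Mean R_i = (9.9 + 7.7 + 5.9 + 6.9 + 13.7 + 10.5) / 6 = 9.1000%
Mean R_m = (9.4 + 7.7 + 2.3 + 5.1 + 11.4 + 9.3) / 6 = 7.5333%
Σ(R_i − R̄_i)(R_m − R̄_m) = 43.6200  ⇒  Cov = 43.6200 / 5 = 8.7240
Σ(R_m − R̄_m)² = 54.8933  ⇒  Var(R_m) = 54.8933 / 5 = 10.9787
β = Cov / Var(R_m) = 8.7240 / 10.9787 = 0.7946
MRP = 10.84% − 3.27% = 7.57%
E(R) = R_f + β × MRP = 3.27% + 0.7946 × 7.57% = 9.29%

9.29%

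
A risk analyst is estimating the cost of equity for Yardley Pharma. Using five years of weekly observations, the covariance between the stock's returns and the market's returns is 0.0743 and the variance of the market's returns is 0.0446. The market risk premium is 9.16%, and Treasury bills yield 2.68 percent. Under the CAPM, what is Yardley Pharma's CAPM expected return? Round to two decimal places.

17.94%

β = Cov(R_i, R_m) / Var(R_m) = 0.0743 / 0.0446 = 1.6659
E(R) = R_f + β × MRP = 2.68% + 1.6659 × 9.16% = 17.94%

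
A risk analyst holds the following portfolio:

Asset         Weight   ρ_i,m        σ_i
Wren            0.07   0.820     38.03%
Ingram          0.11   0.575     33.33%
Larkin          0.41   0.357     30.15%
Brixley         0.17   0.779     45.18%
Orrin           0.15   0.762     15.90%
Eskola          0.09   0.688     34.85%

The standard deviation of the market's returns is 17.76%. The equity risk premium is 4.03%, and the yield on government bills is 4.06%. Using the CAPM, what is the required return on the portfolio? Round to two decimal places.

β_Wren = 0.820 × 38.03% / 17.76% = 1.7559
β_Ingram = 0.575 × 33.33% / 17.76% = 1.0791
β_Larkin = 0.357 × 30.15% / 17.76% = 0.6061
β_Brixley = 0.779 × 45.18% / 17.76% = 1.9817
β_Orrin = 0.762 × 15.90% / 17.76% = 0.6822
β_Eskola = 0.688 × 34.85% / 17.76% = 1.3500
β_P = Σ w_i β_i = 0.07×1.7559 + 0.11×1.0791 + 0.41×0.6061 + 0.17×1.9817 + 0.15×0.6822 + 0.09×1.3500 = 1.0508
E(R_P) = R_f + β_P × MRP = 4.06% + 1.0508 × 4.03% = 8.29%

8.29%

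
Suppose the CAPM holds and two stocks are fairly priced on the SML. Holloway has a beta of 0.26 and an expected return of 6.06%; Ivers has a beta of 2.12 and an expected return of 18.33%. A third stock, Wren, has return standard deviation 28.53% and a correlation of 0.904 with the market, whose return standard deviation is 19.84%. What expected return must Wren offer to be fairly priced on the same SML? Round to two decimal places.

MRP = (18.33% − 6.06%) / (2.12 − 0.26) = 6.5968%
R_f = 6.06% − 0.26 × 6.5968% = 4.3448%
β_Wren = ρ·σ_i/σ_m = 0.904 × 28.53 / 19.84 = 1.3000
E(R_Wren) = R_f + β × MRP = 4.3448% + 1.3000 × 6.5968% = 12.92%

12.92%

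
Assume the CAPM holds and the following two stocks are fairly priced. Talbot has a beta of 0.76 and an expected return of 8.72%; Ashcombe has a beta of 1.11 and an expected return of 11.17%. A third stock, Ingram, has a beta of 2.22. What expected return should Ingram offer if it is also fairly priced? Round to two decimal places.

18.94%

MRP (SML slope) = (11.17% − 8.72%) / (1.11 − 0.76) = 2.45% / 0.35 = 7.0000%
R_f (intercept) = 8.72% − 0.76 × 7.0000% = 3.4000%
E(R_Ingram) = R_f + β × MRP = 3.4000% + 2.22 × 7.0000% = 18.94%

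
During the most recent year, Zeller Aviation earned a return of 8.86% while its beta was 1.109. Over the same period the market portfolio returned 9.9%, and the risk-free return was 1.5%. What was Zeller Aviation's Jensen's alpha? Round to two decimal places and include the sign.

Market excess return = 9.9% − 1.5% = 8.40%
CAPM benchmark = R_f + β(R_m − R_f) = 1.5% + 1.109 × 8.4% = 10.8156%
α = actual − benchmark = 8.86% − 10.8156% = -1.96%

-1.96%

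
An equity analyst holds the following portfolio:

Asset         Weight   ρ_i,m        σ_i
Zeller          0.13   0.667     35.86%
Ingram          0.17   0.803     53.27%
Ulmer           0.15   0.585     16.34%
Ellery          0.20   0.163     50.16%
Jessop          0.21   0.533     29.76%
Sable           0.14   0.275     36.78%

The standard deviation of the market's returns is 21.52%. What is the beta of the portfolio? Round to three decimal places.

0.846

β_Zeller = 0.667 × 35.86% / 21.52% = 1.1115
β_Ingram = 0.803 × 53.27% / 21.52% = 1.9877
β_Ulmer = 0.585 × 16.34% / 21.52% = 0.4442
β_Ellery = 0.163 × 50.16% / 21.52% = 0.3799
β_Jessop = 0.533 × 29.76% / 21.52% = 0.7371
β_Sable = 0.275 × 36.78% / 21.52% = 0.4700
β_P = Σ w_i β_i = 0.13×1.1115 + 0.17×1.9877 + 0.15×0.4442 + 0.20×0.3799 + 0.21×0.7371 + 0.14×0.4700 = 0.8456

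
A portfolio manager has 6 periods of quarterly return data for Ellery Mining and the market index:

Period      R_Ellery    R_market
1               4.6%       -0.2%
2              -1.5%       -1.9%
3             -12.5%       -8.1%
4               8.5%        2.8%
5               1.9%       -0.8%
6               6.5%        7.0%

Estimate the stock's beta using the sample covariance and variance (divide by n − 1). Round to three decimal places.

Mean R_i = (4.6 − 1.5 − 12.5 + 8.5 + 1.9 + 6.5) / 6 = 1.2500%
Mean R_m = (-0.2 − 1.9 − 8.1 + 2.8 − 0.8 + 7.0) / 6 = -0.2000%
Σ(R_i − R̄_i)(R_m − R̄_m) = 172.4600  ⇒  Cov = 172.4600 / 5 = 34.4920
Σ(R_m − R̄_m)² = 126.5000  ⇒  Var(R_m) = 126.5000 / 5 = 25.3000
β = Cov / Var(R_m) = 34.4920 / 25.3000 = 1.3633

1.363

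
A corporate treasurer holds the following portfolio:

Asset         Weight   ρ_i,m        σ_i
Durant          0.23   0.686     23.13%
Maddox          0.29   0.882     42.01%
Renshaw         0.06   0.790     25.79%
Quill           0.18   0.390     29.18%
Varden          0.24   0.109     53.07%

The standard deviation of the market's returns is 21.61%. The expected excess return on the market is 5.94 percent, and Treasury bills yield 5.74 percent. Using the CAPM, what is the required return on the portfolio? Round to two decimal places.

10.98%

β_Durant = 0.686 × 23.13% / 21.61% = 0.7343
β_Maddox = 0.882 × 42.01% / 21.61% = 1.7146
β_Renshaw = 0.790 × 25.79% / 21.61% = 0.9428
β_Quill = 0.390 × 29.18% / 21.61% = 0.5266
β_Varden = 0.109 × 53.07% / 21.61% = 0.2677
β_P = Σ w_i β_i = 0.23×0.7343 + 0.29×1.7146 + 0.06×0.9428 + 0.18×0.5266 + 0.24×0.2677 = 0.8817
E(R_P) = R_f + β_P × MRP = 5.74% + 0.8817 × 5.94% = 10.98%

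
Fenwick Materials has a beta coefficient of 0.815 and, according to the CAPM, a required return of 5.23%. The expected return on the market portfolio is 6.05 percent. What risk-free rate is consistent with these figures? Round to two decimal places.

E(R) = R_f + β(E(R_m) − R_f) = R_f(1 − β) + β·E(R_m)
5.23% = R_f × (1 − 0.815) + 0.815 × 6.05%
5.23% = R_f × 0.185 + 4.93075%
R_f = (5.23% − 4.93075%) / 0.185 = 1.62%

1.62%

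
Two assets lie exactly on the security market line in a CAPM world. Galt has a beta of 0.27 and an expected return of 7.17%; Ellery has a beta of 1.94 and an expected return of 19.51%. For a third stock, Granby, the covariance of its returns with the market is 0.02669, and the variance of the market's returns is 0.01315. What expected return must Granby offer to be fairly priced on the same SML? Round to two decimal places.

20.17%

MRP = (19.51% − 7.17%) / (1.94 − 0.27) = 7.3892%
R_f = 7.17% − 0.27 × 7.3892% = 5.1749%
β_Granby = Cov / Var(R_m) = 0.02669 / 0.01315 = 2.0297
E(R_Granby) = R_f + β × MRP = 5.1749% + 2.0297 × 7.3892% = 20.17%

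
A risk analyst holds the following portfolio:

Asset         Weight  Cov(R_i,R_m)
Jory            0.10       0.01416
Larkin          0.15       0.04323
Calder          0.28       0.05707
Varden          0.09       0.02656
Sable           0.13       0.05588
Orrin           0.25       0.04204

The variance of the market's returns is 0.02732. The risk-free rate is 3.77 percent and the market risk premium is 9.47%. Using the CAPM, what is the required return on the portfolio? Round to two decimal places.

19.04%

β_Jory = 0.01416 / 0.02732 = 0.5183
β_Larkin = 0.04323 / 0.02732 = 1.5824
β_Calder = 0.05707 / 0.02732 = 2.0889
β_Varden = 0.02656 / 0.02732 = 0.9722
β_Sable = 0.05588 / 0.02732 = 2.0454
β_Orrin = 0.04204 / 0.02732 = 1.5388
β_P = Σ w_i β_i = 0.10×0.5183 + 0.15×1.5824 + 0.28×2.0889 + 0.09×0.9722 + 0.13×2.0454 + 0.25×1.5388 = 1.6122
E(R_P) = R_f + β_P × MRP = 3.77% + 1.6122 × 9.47% = 19.04%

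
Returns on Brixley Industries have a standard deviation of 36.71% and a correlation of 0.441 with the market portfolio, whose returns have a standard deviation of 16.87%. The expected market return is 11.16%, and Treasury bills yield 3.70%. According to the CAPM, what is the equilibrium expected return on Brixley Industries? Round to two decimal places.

β = ρ × σ_i / σ_m = 0.441 × 36.71% / 16.87% = 0.9596
MRP = 11.16% − 3.70% = 7.46%
E(R) = 3.70% + 0.9596 × 7.46% = 10.86%

10.86%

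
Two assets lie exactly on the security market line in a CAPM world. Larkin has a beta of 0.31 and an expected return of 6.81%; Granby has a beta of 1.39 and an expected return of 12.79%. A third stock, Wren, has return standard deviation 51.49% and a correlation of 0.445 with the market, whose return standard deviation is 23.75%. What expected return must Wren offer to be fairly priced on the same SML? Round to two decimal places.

10.44%

MRP = (12.79% − 6.81%) / (1.39 − 0.31) = 5.5370%
R_f = 6.81% − 0.31 × 5.5370% = 5.0935%
β_Wren = ρ·σ_i/σ_m = 0.445 × 51.49 / 23.75 = 0.9648
E(R_Wren) = R_f + β × MRP = 5.0935% + 0.9648 × 5.5370% = 10.44%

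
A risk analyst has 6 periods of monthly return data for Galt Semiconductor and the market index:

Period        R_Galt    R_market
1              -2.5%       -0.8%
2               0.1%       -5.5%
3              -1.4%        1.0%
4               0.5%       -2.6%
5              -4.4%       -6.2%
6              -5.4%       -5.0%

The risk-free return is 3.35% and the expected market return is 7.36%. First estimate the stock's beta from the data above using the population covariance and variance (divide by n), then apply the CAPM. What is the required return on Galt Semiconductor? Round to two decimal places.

4.45%

Mean R_i = (-2.5 + 0.1 − 1.4 + 0.5 − 4.4 − 5.4) / 6 = -2.1833%
Mean R_m = (-0.8 − 5.5 + 1.0 − 2.6 − 6.2 − 5.0) / 6 = -3.1833%
Σ(R_i − R̄_i)(R_m − R̄_m) = 11.3283  ⇒  Cov = 11.3283 / 6 = 1.8881
Σ(R_m − R̄_m)² = 41.2883  ⇒  Var(R_m) = 41.2883 / 6 = 6.8814
β = Cov / Var(R_m) = 1.8881 / 6.8814 = 0.2744
MRP = 7.36% − 3.35% = 4.01%
E(R) = R_f + β × MRP = 3.35% + 0.2744 × 4.01% = 4.45%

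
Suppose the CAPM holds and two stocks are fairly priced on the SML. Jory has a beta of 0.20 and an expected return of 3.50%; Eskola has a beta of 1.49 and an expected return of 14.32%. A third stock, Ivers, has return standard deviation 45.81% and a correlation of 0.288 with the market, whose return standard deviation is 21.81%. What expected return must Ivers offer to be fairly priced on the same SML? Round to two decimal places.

MRP = (14.32% − 3.50%) / (1.49 − 0.20) = 8.3876%
R_f = 3.50% − 0.20 × 8.3876% = 1.8225%
β_Ivers = ρ·σ_i/σ_m = 0.288 × 45.81 / 21.81 = 0.6049
E(R_Ivers) = R_f + β × MRP = 1.8225% + 0.6049 × 8.3876% = 6.90%

6.90%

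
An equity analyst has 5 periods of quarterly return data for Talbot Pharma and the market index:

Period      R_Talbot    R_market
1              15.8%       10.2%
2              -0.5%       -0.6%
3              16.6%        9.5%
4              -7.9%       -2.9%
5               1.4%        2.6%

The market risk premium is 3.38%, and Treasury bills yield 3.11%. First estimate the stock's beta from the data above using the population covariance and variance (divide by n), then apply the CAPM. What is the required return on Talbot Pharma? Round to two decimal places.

Mean R_i = (15.8 − 0.5 + 16.6 − 7.9 + 1.4) / 5 = 5.0800%
Mean R_m = (10.2 − 0.6 + 9.5 − 2.9 + 2.6) / 5 = 3.7600%
Σ(R_i − R̄_i)(R_m − R̄_m) = 250.2060  ⇒  Cov = 250.2060 / 5 = 50.0412
Σ(R_m − R̄_m)² = 139.1320  ⇒  Var(R_m) = 139.1320 / 5 = 27.8264
β = Cov / Var(R_m) = 50.0412 / 27.8264 = 1.7983
E(R) = R_f + β × MRP = 3.11% + 1.7983 × 3.38% = 9.19%

9.19%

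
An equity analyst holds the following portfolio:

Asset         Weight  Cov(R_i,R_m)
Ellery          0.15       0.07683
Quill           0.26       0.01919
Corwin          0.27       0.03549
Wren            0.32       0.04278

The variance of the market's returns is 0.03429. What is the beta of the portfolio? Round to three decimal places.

β_Ellery = 0.07683 / 0.03429 = 2.2406
β_Quill = 0.01919 / 0.03429 = 0.5596
β_Corwin = 0.03549 / 0.03429 = 1.0350
β_Wren = 0.04278 / 0.03429 = 1.2476
β_P = Σ w_i β_i = 0.15×2.2406 + 0.26×0.5596 + 0.27×1.0350 + 0.32×1.2476 = 1.1603

1.160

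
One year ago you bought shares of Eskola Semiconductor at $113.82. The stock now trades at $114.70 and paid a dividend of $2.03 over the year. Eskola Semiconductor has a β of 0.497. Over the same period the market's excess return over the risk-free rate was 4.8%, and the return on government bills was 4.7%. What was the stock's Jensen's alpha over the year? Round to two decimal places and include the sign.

Realised HPR = (P1 + D1 − P0) / P0 = (114.70 + 2.03 − 113.82) / 113.82 = 2.91 / 113.82 = 2.5567%
CAPM required = R_f + β·MRP = 4.7% + 0.497 × 4.8% = 7.0856%
α = realised − required = 2.5567% − 7.0856% = -4.53%

-4.53%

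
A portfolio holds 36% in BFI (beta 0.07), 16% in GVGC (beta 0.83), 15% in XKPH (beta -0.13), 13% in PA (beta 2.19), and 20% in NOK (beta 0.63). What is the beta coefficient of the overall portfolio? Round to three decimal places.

β_P = Σ w_i β_i = 0.36×0.07 + 0.16×0.83 + 0.15×-0.13 + 0.13×2.19 + 0.20×0.63 = 0.5492

0.549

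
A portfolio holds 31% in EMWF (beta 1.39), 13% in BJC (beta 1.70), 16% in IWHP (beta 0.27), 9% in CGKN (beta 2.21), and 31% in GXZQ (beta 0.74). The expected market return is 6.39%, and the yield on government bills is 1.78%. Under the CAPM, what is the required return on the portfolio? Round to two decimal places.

β_P = Σ w_i β_i = 0.31×1.39 + 0.13×1.70 + 0.16×0.27 + 0.09×2.21 + 0.31×0.74 = 1.1234
MRP = 6.39% − 1.78% = 4.61%
E(R_P) = R_f + β_P × MRP = 1.78% + 1.1234 × 4.61% = 6.96%

6.96%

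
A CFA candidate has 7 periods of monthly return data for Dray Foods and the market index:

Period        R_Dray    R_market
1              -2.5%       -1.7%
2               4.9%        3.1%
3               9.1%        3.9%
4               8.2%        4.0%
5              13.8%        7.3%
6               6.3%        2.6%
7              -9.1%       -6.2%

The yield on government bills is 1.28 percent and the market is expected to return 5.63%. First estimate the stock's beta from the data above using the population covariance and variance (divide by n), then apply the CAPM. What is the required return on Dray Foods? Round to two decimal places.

8.81%

Mean R_i = (-2.5 + 4.9 + 9.1 + 8.2 + 13.8 + 6.3 − 9.1) / 7 = 4.3857%
Mean R_m = (-1.7 + 3.1 + 3.9 + 4.0 + 7.3 + 2.6 − 6.2) / 7 = 1.8571%
Σ(R_i − R̄_i)(R_m − R̄_m) = 204.2557  ⇒  Cov = 204.2557 / 7 = 29.1794
Σ(R_m − R̄_m)² = 118.0571  ⇒  Var(R_m) = 118.0571 / 7 = 16.8653
β = Cov / Var(R_m) = 29.1794 / 16.8653 = 1.7301
MRP = 5.63% − 1.28% = 4.35%
E(R) = R_f + β × MRP = 1.28% + 1.7301 × 4.35% = 8.81%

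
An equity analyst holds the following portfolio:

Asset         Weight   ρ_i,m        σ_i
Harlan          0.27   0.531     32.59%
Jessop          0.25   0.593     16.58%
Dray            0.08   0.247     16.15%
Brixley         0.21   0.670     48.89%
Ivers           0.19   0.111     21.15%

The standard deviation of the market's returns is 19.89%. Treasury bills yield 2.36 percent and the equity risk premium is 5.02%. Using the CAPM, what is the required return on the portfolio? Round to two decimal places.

6.09%

β_Harlan = 0.531 × 32.59% / 19.89% = 0.8700
β_Jessop = 0.593 × 16.58% / 19.89% = 0.4943
β_Dray = 0.247 × 16.15% / 19.89% = 0.2006
β_Brixley = 0.670 × 48.89% / 19.89% = 1.6469
β_Ivers = 0.111 × 21.15% / 19.89% = 0.1180
β_P = Σ w_i β_i = 0.27×0.8700 + 0.25×0.4943 + 0.08×0.2006 + 0.21×1.6469 + 0.19×0.1180 = 0.7428
E(R_P) = R_f + β_P × MRP = 2.36% + 0.7428 × 5.02% = 6.09%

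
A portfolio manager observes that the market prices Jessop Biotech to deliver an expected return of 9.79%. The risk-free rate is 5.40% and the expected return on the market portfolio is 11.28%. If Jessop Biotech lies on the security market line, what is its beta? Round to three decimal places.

0.747

MRP = 11.28% − 5.40% = 5.88%
β = (E(R) − R_f) / MRP = (9.79% − 5.40%) / 5.88% = 4.39% / 5.88% = 0.747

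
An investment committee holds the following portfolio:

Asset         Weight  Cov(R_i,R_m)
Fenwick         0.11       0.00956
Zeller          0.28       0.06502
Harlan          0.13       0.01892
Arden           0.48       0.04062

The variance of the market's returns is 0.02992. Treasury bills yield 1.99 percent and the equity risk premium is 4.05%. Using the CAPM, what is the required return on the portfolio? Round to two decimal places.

β_Fenwick = 0.00956 / 0.02992 = 0.3195
β_Zeller = 0.06502 / 0.02992 = 2.1731
β_Harlan = 0.01892 / 0.02992 = 0.6324
β_Arden = 0.04062 / 0.02992 = 1.3576
β_P = Σ w_i β_i = 0.11×0.3195 + 0.28×2.1731 + 0.13×0.6324 + 0.48×1.3576 = 1.3775
E(R_P) = R_f + β_P × MRP = 1.99% + 1.3775 × 4.05% = 7.57%

7.57%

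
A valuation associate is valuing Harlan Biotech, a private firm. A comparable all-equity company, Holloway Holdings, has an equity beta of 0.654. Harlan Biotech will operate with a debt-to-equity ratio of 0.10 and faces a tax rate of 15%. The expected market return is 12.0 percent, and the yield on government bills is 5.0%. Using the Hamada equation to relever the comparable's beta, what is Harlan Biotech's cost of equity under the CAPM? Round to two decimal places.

β_L = β_U × [1 + (1 − t)(D/E)] = 0.654 × [1 + (1 − 0.15) × 0.10]
    = 0.654 × [1 + 0.85 × 0.10] = 0.654 × 1.0850 = 0.7096
MRP = 12.0% − 5.0% = 7.00%
E(R) = R_f + β_L × MRP = 5.0% + 0.7096 × 7.0% = 9.97%

9.97%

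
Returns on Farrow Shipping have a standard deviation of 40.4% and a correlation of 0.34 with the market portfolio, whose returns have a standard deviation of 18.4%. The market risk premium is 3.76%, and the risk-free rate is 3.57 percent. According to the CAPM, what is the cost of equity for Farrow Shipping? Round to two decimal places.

β = ρ × σ_i / σ_m = 0.34 × 40.4% / 18.4% = 0.7465
E(R) = 3.57% + 0.7465 × 3.76% = 6.38%

6.38%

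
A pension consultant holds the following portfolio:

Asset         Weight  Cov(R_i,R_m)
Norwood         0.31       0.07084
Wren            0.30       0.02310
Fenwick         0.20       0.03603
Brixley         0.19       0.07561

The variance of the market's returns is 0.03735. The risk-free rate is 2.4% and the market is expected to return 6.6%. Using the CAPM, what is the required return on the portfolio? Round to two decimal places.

β_Norwood = 0.07084 / 0.03735 = 1.8967
β_Wren = 0.02310 / 0.03735 = 0.6185
β_Fenwick = 0.03603 / 0.03735 = 0.9647
β_Brixley = 0.07561 / 0.03735 = 2.0244
β_P = Σ w_i β_i = 0.31×1.8967 + 0.30×0.6185 + 0.20×0.9647 + 0.19×2.0244 = 1.3511
MRP = 6.6% − 2.4% = 4.20%
E(R_P) = R_f + β_P × MRP = 2.4% + 1.3511 × 4.2% = 8.07%

8.07%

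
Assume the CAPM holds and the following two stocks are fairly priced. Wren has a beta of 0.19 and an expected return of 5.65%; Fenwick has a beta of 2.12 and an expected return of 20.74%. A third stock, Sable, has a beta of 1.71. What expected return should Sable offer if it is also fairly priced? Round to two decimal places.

MRP (SML slope) = (20.74% − 5.65%) / (2.12 − 0.19) = 15.09% / 1.93 = 7.8187%
R_f (intercept) = 5.65% − 0.19 × 7.8187% = 4.1644%
E(R_Sable) = R_f + β × MRP = 4.1644% + 1.71 × 7.8187% = 17.53%

17.53%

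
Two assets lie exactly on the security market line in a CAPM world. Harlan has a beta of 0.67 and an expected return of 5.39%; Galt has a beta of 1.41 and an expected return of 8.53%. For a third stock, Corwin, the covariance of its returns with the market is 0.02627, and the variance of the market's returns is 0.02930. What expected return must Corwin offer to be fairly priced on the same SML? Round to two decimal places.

6.35%

MRP = (8.53% − 5.39%) / (1.41 − 0.67) = 4.2432%
R_f = 5.39% − 0.67 × 4.2432% = 2.5471%
β_Corwin = Cov / Var(R_m) = 0.02627 / 0.02930 = 0.8966
E(R_Corwin) = R_f + β × MRP = 2.5471% + 0.8966 × 4.2432% = 6.35%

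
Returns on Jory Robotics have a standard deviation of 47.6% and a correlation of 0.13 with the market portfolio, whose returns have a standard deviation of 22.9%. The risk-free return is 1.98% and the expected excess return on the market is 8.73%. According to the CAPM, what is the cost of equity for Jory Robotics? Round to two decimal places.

4.34%

β = ρ × σ_i / σ_m = 0.13 × 47.6% / 22.9% = 0.2702
E(R) = 1.98% + 0.2702 × 8.73% = 4.34%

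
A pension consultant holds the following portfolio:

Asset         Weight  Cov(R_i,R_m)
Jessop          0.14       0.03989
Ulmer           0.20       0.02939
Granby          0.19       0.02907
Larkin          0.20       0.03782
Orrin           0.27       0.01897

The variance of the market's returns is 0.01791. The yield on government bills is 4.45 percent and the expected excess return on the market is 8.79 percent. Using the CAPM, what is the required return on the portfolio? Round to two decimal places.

β_Jessop = 0.03989 / 0.01791 = 2.2272
β_Ulmer = 0.02939 / 0.01791 = 1.6410
β_Granby = 0.02907 / 0.01791 = 1.6231
β_Larkin = 0.03782 / 0.01791 = 2.1117
β_Orrin = 0.01897 / 0.01791 = 1.0592
β_P = Σ w_i β_i = 0.14×2.2272 + 0.20×1.6410 + 0.19×1.6231 + 0.20×2.1117 + 0.27×1.0592 = 1.6567
E(R_P) = R_f + β_P × MRP = 4.45% + 1.6567 × 8.79% = 19.01%

19.01%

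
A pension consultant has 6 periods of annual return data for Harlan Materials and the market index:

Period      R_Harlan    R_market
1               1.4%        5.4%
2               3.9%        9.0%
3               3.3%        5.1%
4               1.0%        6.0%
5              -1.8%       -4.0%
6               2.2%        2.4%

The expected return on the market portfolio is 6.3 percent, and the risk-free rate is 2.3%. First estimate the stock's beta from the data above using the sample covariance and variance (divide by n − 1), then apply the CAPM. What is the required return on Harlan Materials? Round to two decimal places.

3.85%

Mean R_i = (1.4 + 3.9 + 3.3 + 1.0 − 1.8 + 2.2) / 6 = 1.6667%
Mean R_m = (5.4 + 9.0 + 5.1 + 6.0 − 4.0 + 2.4) / 6 = 3.9833%
Σ(R_i − R̄_i)(R_m − R̄_m) = 38.1367  ⇒  Cov = 38.1367 / 5 = 7.6273
Σ(R_m − R̄_m)² = 98.7283  ⇒  Var(R_m) = 98.7283 / 5 = 19.7457
β = Cov / Var(R_m) = 7.6273 / 19.7457 = 0.3863
MRP = 6.3% − 2.3% = 4.00%
E(R) = R_f + β × MRP = 2.3% + 0.3863 × 4.0% = 3.85%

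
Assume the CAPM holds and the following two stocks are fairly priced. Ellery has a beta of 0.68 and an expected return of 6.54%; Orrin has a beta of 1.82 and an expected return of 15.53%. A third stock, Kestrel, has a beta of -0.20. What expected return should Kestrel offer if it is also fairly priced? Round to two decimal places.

MRP (SML slope) = (15.53% − 6.54%) / (1.82 − 0.68) = 8.99% / 1.14 = 7.8860%
R_f (intercept) = 6.54% − 0.68 × 7.8860% = 1.1775%
E(R_Kestrel) = R_f + β × MRP = 1.1775% + -0.20 × 7.8860% = -0.40%

-0.40%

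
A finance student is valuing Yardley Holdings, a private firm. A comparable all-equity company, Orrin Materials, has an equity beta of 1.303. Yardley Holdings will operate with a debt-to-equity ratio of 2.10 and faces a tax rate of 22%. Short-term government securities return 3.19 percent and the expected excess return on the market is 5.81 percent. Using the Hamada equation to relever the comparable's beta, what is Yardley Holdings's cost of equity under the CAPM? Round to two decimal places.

β_L = β_U × [1 + (1 − t)(D/E)] = 1.303 × [1 + (1 − 0.22) × 2.10]
    = 1.303 × [1 + 0.78 × 2.10] = 1.303 × 2.6380 = 3.4373
E(R) = R_f + β_L × MRP = 3.19% + 3.4373 × 5.81% = 23.16%

23.16%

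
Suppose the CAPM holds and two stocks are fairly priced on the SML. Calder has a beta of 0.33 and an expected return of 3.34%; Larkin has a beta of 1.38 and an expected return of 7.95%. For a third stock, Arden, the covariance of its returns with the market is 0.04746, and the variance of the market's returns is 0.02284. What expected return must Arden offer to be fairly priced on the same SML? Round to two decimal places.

MRP = (7.95% − 3.34%) / (1.38 − 0.33) = 4.3905%
R_f = 3.34% − 0.33 × 4.3905% = 1.8911%
β_Arden = Cov / Var(R_m) = 0.04746 / 0.02284 = 2.0779
E(R_Arden) = R_f + β × MRP = 1.8911% + 2.0779 × 4.3905% = 11.01%

11.01%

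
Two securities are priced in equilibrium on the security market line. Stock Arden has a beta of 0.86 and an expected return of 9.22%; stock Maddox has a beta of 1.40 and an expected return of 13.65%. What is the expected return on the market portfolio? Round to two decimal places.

Both satisfy E(R) = R_f + β·MRP, so the slope of the SML is
MRP = (13.65% − 9.22%) / (1.40 − 0.86) = 4.43% / 0.54 = 8.2037%
R_f = E(R_Arden) − β_Arden·MRP = 9.22% − 0.86 × 8.2037% = 2.1648%
E(R_m) = R_f + MRP = 2.1648% + 8.2037% = 10.37%

10.37%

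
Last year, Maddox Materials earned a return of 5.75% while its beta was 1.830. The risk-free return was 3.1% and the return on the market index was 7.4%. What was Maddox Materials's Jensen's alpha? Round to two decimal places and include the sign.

-5.22%

Market excess return = 7.4% − 3.1% = 4.30%
CAPM benchmark = R_f + β(R_m − R_f) = 3.1% + 1.830 × 4.3% = 10.9690%
α = actual − benchmark = 5.75% − 10.9690% = -5.22%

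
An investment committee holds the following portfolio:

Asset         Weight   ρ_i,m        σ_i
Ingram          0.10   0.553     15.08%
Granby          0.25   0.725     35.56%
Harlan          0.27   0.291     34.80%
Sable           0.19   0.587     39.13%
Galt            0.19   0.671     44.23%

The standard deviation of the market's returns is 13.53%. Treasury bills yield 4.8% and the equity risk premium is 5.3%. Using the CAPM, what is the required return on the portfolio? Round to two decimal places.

12.64%

β_Ingram = 0.553 × 15.08% / 13.53% = 0.6164
β_Granby = 0.725 × 35.56% / 13.53% = 1.9055
β_Harlan = 0.291 × 34.80% / 13.53% = 0.7485
β_Sable = 0.587 × 39.13% / 13.53% = 1.6977
β_Galt = 0.671 × 44.23% / 13.53% = 2.1935
β_P = Σ w_i β_i = 0.10×0.6164 + 0.25×1.9055 + 0.27×0.7485 + 0.19×1.6977 + 0.19×2.1935 = 1.4794
E(R_P) = R_f + β_P × MRP = 4.8% + 1.4794 × 5.3% = 12.64%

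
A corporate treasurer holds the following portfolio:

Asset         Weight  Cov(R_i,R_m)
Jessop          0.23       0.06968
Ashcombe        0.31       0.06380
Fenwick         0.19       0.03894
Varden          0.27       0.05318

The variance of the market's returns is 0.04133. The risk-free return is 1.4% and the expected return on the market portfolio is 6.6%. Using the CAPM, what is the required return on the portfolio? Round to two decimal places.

8.64%

β_Jessop = 0.06968 / 0.04133 = 1.6859
β_Ashcombe = 0.06380 / 0.04133 = 1.5437
β_Fenwick = 0.03894 / 0.04133 = 0.9422
β_Varden = 0.05318 / 0.04133 = 1.2867
β_P = Σ w_i β_i = 0.23×1.6859 + 0.31×1.5437 + 0.19×0.9422 + 0.27×1.2867 = 1.3927
MRP = 6.6% − 1.4% = 5.20%
E(R_P) = R_f + β_P × MRP = 1.4% + 1.3927 × 5.2% = 8.64%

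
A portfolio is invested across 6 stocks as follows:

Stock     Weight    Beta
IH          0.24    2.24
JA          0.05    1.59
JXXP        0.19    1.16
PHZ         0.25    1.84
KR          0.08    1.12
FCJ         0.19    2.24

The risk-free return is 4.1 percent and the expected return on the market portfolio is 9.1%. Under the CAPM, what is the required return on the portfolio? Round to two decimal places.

13.16%

β_P = Σ w_i β_i = 0.24×2.24 + 0.05×1.59 + 0.19×1.16 + 0.25×1.84 + 0.08×1.12 + 0.19×2.24 = 1.8127
MRP = 9.1% − 4.1% = 5.00%
E(R_P) = R_f + β_P × MRP = 4.1% + 1.8127 × 5.0% = 13.16%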